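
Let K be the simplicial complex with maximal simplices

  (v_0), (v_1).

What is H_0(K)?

H_0 = Z^2.

Take the total order v_0 < v_1 on the vertex set. Then K (dimension 0) consists of the simplices:

  0-simplices (2): [v_0], [v_1]

so the chain groups are C_0 ≅ Z^2.

Reading off H_k = ker ∂_k / im ∂_{k+1}:

  H_0: rank C_0 − rank ∂_1 = 2 − 0 = 2, and there is no ∂_1, so H_0 ≅ Z^2.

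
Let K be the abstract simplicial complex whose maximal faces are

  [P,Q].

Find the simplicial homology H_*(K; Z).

H_0 = Z,  H_1 = 0.

K has 2 vertices, 1 edge.
rank ∂_0 = 0, rank ∂_1 = 1 ⇒ b_0 = 2 − 0 − 1 = 1; all invariant factors of ∂_1 are 1 so no torsion. So H_0 ≅ Z.
rank ∂_1 = 1, rank ∂_2 = 0 ⇒ b_1 = 1 − 1 − 0 = 0. So H_1 ≅ 0.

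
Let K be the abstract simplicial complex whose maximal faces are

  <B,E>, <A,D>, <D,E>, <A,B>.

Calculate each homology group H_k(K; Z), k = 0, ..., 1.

H_0 ≅ Z,  H_1 ≅ Z.

Fix the vertex order A < B < D < E and write every simplex with vertices in increasing order. Then dim K = 1 and the simplices of K are:

  0-simplices (4): A, B, D, E
  1-simplices (4): AB, AD, BE, DE

so the chain groups are C_0 ≅ Z^4, C_1 ≅ Z^4.

The boundary map ∂_1: C_1 → C_0 is given by ∂[p,q] = [q] − [p]. For instance
  ∂BE = E − B.
The 4×4 boundary matrix has rank 3 and Smith normal form diag(1,1,1).

Now H_k = ker ∂_k / im ∂_{k+1}, so:

  H_0: rank C_0 − rank ∂_1 = 4 − 3 = 1, and the invariant factors of ∂_1 are all 1, so H_0 = Z.
  H_1: rank ker ∂_1 − rank ∂_2 = (4 − 3) − 0 = 1, and there is no ∂_2, so H_1 = Z.

As a check, the Euler characteristic is 4 − 4 = 0, which agrees with 1 − 1 = 0.
(K is a triangulation of the circle S^1.)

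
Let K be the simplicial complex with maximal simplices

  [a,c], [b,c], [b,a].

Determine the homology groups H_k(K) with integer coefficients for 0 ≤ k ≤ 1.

H_0 = Z,  H_1 = Z.

Take the total order a < b < c on the vertex set. Then K (dimension 1) consists of the simplices:

  0-simplices (3): a, b, c
  1-simplices (3): ab, ac, bc

Hence C_0 ≅ Z^3, C_1 ≅ Z^3.

Boundary ∂_1: C_1 → C_0 sends each edge [p,q] (with p < q) to q − p.
The resulting 3×3 matrix has rank 2, and its Smith normal form has invariant factors (1,1).

Now H_k = ker ∂_k / im ∂_{k+1}, so:

  H_0: rank C_0 − rank ∂_1 = 3 − 2 = 1, and the invariant factors of ∂_1 are all 1, so H_0 ≅ Z.
  H_1: rank ker ∂_1 − rank ∂_2 = (3 − 2) − 0 = 1, and there is no ∂_2, so H_1 ≅ Z.

(K is a triangulation of the circle S^1.)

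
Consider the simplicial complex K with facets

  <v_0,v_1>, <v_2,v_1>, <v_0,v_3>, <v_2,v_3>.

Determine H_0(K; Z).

H_0 ≅ Z.

Take the total order v_0 < v_1 < v_2 < v_3 on the vertex set. Then K (dimension 1) consists of the simplices:

  0-simplices (4): [v_0], [v_1], [v_2], [v_3]
  1-simplices (4): [v_0,v_1], [v_0,v_3], [v_1,v_2], [v_2,v_3]

Hence C_0 ≅ Z^4, C_1 ≅ Z^4.

Boundary ∂_1: C_1 → C_0 is given by ∂[p,q] = [q] − [p]. For instance
  ∂[v_0,v_3] = [v_3] − [v_0].
As a 4×4 matrix over Z this has rank 3, with invariant factors (1,1,1).

From H_k ≅ ker(∂_k) / im(∂_{k+1}) we obtain:

  H_0: rank C_0 − rank ∂_1 = 4 − 3 = 1, and the invariant factors of ∂_1 are all 1, so H_0 ≅ Z.

(K is a triangulation of the circle S^1.)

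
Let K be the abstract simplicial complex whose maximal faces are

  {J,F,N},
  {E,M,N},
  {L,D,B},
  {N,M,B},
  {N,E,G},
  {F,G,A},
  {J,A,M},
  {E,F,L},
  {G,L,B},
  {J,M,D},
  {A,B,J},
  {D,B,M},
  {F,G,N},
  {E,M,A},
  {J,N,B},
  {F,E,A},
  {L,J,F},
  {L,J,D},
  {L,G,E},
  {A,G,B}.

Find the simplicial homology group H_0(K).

H_0 = Z.

Fix the vertex order A < B < D < E < F < G < J < L < M < N and write every simplex with vertices in increasing order. Then dim K = 2 and the simplices of K are:

  0-simplices (10): A, B, D, E, F, G, J, L, M, N
  1-simplices (30): AB, AE, AF, AG, AJ, AM, BD, BG, BJ, BL, BM, BN, DJ, DL, DM, EF, EG, EL, EM, EN, FG, FJ, FL, FN, GL, GN, JL, JM, JN, MN
  2-simplices (20): ABG, ABJ, AEF, AEM, AFG, AJM, BDL, BDM, BGL, BJN, BMN, DJL, DJM, EFL, EGL, EGN, EMN, FGN, FJL, FJN

Hence C_0 ≅ Z^10, C_1 ≅ Z^30, C_2 ≅ Z^20.

∂_1: C_1 → C_0 sends each edge [p,q] (with p < q) to q − p. For instance
  ∂DL = L − D.
This gives a 10×30 integer matrix of rank 9; reducing to Smith normal form yields diagonal entries (1,1,1,1,1,1,1,1,1).

The boundary map ∂_2: C_2 → C_1 maps a triangle to the signed sum of its edges. For instance
  ∂DJL = JL − DL + DJ,
  ∂FGN = GN − FN + FG.
The resulting 30×20 matrix has rank 20, and its Smith normal form has invariant factors (1,1,1,1,1,1,1,1,1,1,1,1,1,1,1,1,1,1,1,2).

From H_k ≅ ker(∂_k) / im(∂_{k+1}) we obtain:

  H_0: rank C_0 − rank ∂_1 = 10 − 9 = 1, and the invariant factors of ∂_1 are all 1, so H_0 = Z.

(K is a triangulation of the Klein bottle.)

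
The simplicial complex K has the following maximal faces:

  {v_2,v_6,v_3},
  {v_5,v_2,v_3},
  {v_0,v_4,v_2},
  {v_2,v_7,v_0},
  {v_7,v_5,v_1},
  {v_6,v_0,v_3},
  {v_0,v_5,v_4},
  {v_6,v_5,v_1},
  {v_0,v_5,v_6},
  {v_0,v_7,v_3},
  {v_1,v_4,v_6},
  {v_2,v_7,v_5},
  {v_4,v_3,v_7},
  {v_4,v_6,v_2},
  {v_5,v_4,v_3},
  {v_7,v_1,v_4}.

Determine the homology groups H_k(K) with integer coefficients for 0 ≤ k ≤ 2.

H_0 = Z,  H_1 = Z^2,  H_2 = Z.

Fix the vertex order v_0 < v_1 < v_2 < v_3 < v_4 < v_5 < v_6 < v_7 and write every simplex with vertices in increasing order. Then dim K = 2 and the simplices of K are:

  0-simplices (8): [v_0], [v_1], [v_2], [v_3], [v_4], [v_5], [v_6], [v_7]
  1-simplices (24): (24 of them)
  2-simplices (16): (16 of them)

Hence C_0 ≅ Z^8, C_1 ≅ Z^24, C_2 ≅ Z^16.

∂_1: C_1 → C_0 is given by ∂[p,q] = [q] − [p].
This gives a 8×24 integer matrix of rank 7; reducing to Smith normal form yields diagonal entries (1,1,1,1,1,1,1).

∂_2: C_2 → C_1 maps a triangle to the signed sum of its edges. For instance
  ∂[v_2,v_5,v_7] = [v_5,v_7] − [v_2,v_7] + [v_2,v_5],
  ∂[v_0,v_4,v_5] = [v_4,v_5] − [v_0,v_5] + [v_0,v_4].
The resulting 24×16 matrix has rank 15, and its Smith normal form has invariant factors (1,1,1,1,1,1,1,1,1,1,1,1,1,1,1).

Now H_k = ker ∂_k / im ∂_{k+1}, so:

  H_0: rank C_0 − rank ∂_1 = 8 − 7 = 1, and the invariant factors of ∂_1 are all 1, so H_0 = Z.
  H_1: rank ker ∂_1 − rank ∂_2 = (24 − 7) − 15 = 2, and the invariant factors of ∂_2 are all 1, so H_1 = Z^2.
  H_2: rank ker ∂_2 − rank ∂_3 = (16 − 15) − 0 = 1, and there is no ∂_3, so H_2 = Z.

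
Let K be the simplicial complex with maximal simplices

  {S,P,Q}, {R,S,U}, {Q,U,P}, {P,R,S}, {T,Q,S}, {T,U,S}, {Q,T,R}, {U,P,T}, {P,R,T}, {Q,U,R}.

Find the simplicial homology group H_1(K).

Take the total order P < Q < R < S < T < U on the vertex set. Then K (dimension 2) consists of the simplices:

  0-simplices (6): P, Q, R, S, T, U
  1-simplices (15): PQ, PR, PS, PT, PU, QR, QS, QT, QU, RS, RT, RU, ST, SU, TU
  2-simplices (10): PQS, PQU, PRS, PRT, PTU, QRT, QRU, QST, RSU, STU

Hence C_0 ≅ Z^6, C_1 ≅ Z^15, C_2 ≅ Z^10.

Boundary ∂_1: C_1 → C_0 is given by ∂[p,q] = [q] − [p]. For instance
  ∂ST = T − S.
The resulting 6×15 matrix has rank 5, and its Smith normal form has invariant factors (1,1,1,1,1).

∂_2: C_2 → C_1 maps a triangle to the signed sum of its edges. For instance
  ∂PRS = RS − PS + PR,
  ∂PQU = QU − PU + PQ.
As a 15×10 matrix over Z this has rank 10, with invariant factors (1,1,1,1,1,1,1,1,1,2).

Computing H_k = (kernel of ∂_k) / (image of ∂_{k+1}):

  H_1: rank ker ∂_1 − rank ∂_2 = (15 − 5) − 10 = 0, and ∂_2 has invariant factor 2 > 1, so H_1 = Z/2.

(K is a triangulation of the real projective plane RP^2.)

H_1 ≅ Z/2.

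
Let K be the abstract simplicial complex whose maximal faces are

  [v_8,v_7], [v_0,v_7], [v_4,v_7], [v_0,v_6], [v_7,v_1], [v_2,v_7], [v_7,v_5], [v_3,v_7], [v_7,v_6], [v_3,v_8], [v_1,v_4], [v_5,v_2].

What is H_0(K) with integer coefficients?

Take the total order v_0 < v_1 < v_2 < v_3 < v_4 < v_5 < v_6 < v_7 < v_8 on the vertex set. Then K (dimension 1) consists of the simplices:

  0-simplices (9): [v_0], [v_1], [v_2], [v_3], [v_4], [v_5], [v_6], [v_7], [v_8]
  1-simplices (12): [v_0,v_6], [v_0,v_7], [v_1,v_4], [v_1,v_7], [v_2,v_5], [v_2,v_7], [v_3,v_7], [v_3,v_8], [v_4,v_7], [v_5,v_7], [v_6,v_7], [v_7,v_8]

so the chain groups are C_0 ≅ Z^9, C_1 ≅ Z^12.

∂_1: C_1 → C_0 sends each edge [p,q] (with p < q) to q − p. For instance
  ∂[v_3,v_7] = [v_7] − [v_3].
The resulting 9×12 matrix has rank 8, and its Smith normal form has invariant factors (1,1,1,1,1,1,1,1).

Now H_k = ker ∂_k / im ∂_{k+1}, so:

  H_0: rank C_0 − rank ∂_1 = 9 − 8 = 1, and the invariant factors of ∂_1 are all 1, so H_0 = Z.

H_0 ≅ Z.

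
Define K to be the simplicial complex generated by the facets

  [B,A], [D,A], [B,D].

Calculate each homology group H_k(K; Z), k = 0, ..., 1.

H_0 = Z,  H_1 = Z.

Order the vertices as A < B < D. Listing each simplex with vertices in this order, K has dimension 1 with simplices:

  0-simplices (3): A, B, D
  1-simplices (3): AB, AD, BD

Hence C_0 ≅ Z^3, C_1 ≅ Z^3.

Boundary ∂_1: C_1 → C_0 is given by ∂[p,q] = [q] − [p].
The resulting 3×3 matrix has rank 2, and its Smith normal form has invariant factors (1,1).

Reading off H_k = ker ∂_k / im ∂_{k+1}:

  H_0: rank C_0 − rank ∂_1 = 3 − 2 = 1, and the invariant factors of ∂_1 are all 1, so H_0 = Z.
  H_1: rank ker ∂_1 − rank ∂_2 = (3 − 2) − 0 = 1, and there is no ∂_2, so H_1 = Z.

As a check, the Euler characteristic is 3 − 3 = 0, which agrees with 1 − 1 = 0.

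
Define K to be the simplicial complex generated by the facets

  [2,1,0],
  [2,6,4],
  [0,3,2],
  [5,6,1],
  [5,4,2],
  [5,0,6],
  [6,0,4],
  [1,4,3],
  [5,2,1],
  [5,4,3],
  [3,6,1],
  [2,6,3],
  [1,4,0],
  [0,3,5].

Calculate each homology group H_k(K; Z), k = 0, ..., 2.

We work with the vertex ordering 0 < 1 < 2 < 3 < 4 < 5 < 6. The simplices of K, each written with vertices in increasing order, are:

  0-simplices (7): [0], [1], [2], [3], [4], [5], [6]
  1-simplices (21): [0,1], [0,2], [0,3], [0,4], [0,5], [0,6], [1,2], [1,3], [1,4], [1,5], [1,6], [2,3], [2,4], [2,5], [2,6], [3,4], [3,5], [3,6], [4,5], [4,6], [5,6]
  2-simplices (14): [0,1,2], [0,1,4], [0,2,3], [0,3,5], [0,4,6], [0,5,6], [1,2,5], [1,3,4], [1,3,6], [1,5,6], [2,3,6], [2,4,5], [2,4,6], [3,4,5]

giving chain groups C_0 ≅ Z^7, C_1 ≅ Z^21, C_2 ≅ Z^14.

Boundary ∂_1: C_1 → C_0 maps an edge to its endpoints' difference, ∂[p,q] = q − p.
As a 7×21 matrix over Z this has rank 6, with invariant factors (1,1,1,1,1,1).

∂_2: C_2 → C_1 maps a triangle to the signed sum of its edges. For instance
  ∂[0,1,4] = [1,4] − [0,4] + [0,1],
  ∂[0,3,5] = [3,5] − [0,5] + [0,3].
The resulting 21×14 matrix has rank 13, and its Smith normal form has invariant factors (1,1,1,1,1,1,1,1,1,1,1,1,1).

Now H_k = ker ∂_k / im ∂_{k+1}, so:

  H_0: rank C_0 − rank ∂_1 = 7 − 6 = 1, and the invariant factors of ∂_1 are all 1, so H_0 ≅ Z.
  H_1: rank ker ∂_1 − rank ∂_2 = (21 − 6) − 13 = 2, and the invariant factors of ∂_2 are all 1, so H_1 ≅ Z^2.
  H_2: rank ker ∂_2 − rank ∂_3 = (14 − 13) − 0 = 1, and there is no ∂_3, so H_2 ≅ Z.

(K is a triangulation of the torus T^2.)

H_0 ≅ Z,  H_1 ≅ Z^2,  H_2 ≅ Z.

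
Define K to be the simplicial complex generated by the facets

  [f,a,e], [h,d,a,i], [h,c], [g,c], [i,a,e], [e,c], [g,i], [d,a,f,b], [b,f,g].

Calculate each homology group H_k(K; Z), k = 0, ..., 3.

K has 9 vertices, 20 edges, 11 triangles, 2 3-simplices.
rank ∂_0 = 0, rank ∂_1 = 8 ⇒ b_0 = 9 − 0 − 8 = 1; all invariant factors of ∂_1 are 1 so no torsion. So H_0 ≅ Z.
rank ∂_1 = 8, rank ∂_2 = 9 ⇒ b_1 = 20 − 8 − 9 = 3; all invariant factors of ∂_2 are 1 so no torsion. So H_1 ≅ Z^3.
rank ∂_2 = 9, rank ∂_3 = 2 ⇒ b_2 = 11 − 9 − 2 = 0; all invariant factors of ∂_3 are 1 so no torsion. So H_2 ≅ 0.
rank ∂_3 = 2, rank ∂_4 = 0 ⇒ b_3 = 2 − 2 − 0 = 0. So H_3 ≅ 0.

H_0 = Z,  H_1 = Z^3,  H_2 = 0,  H_3 = 0.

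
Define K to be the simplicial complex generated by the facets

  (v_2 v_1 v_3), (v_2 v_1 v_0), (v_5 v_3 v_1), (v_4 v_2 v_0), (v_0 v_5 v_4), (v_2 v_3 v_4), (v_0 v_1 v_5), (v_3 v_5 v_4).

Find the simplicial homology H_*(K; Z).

Order the vertices as v_0 < v_1 < v_2 < v_3 < v_4 < v_5. Listing each simplex with vertices in this order, K has dimension 2 with simplices:

  0-simplices (6): [v_0], [v_1], [v_2], [v_3], [v_4], [v_5]
  1-simplices (12): [v_0,v_1], [v_0,v_2], [v_0,v_4], [v_0,v_5], [v_1,v_2], [v_1,v_3], [v_1,v_5], [v_2,v_3], [v_2,v_4], [v_3,v_4], [v_3,v_5], [v_4,v_5]
  2-simplices (8): [v_0,v_1,v_2], [v_0,v_1,v_5], [v_0,v_2,v_4], [v_0,v_4,v_5], [v_1,v_2,v_3], [v_1,v_3,v_5], [v_2,v_3,v_4], [v_3,v_4,v_5]

Hence C_0 ≅ Z^6, C_1 ≅ Z^12, C_2 ≅ Z^8.

The boundary map ∂_1: C_1 → C_0 sends each edge [p,q] (with p < q) to q − p.
The resulting 6×12 matrix has rank 5, and its Smith normal form has invariant factors (1,1,1,1,1).

∂_2: C_2 → C_1 maps a triangle to the signed sum of its edges. For instance
  ∂[v_2,v_3,v_4] = [v_3,v_4] − [v_2,v_4] + [v_2,v_3],
  ∂[v_3,v_4,v_5] = [v_4,v_5] − [v_3,v_5] + [v_3,v_4].
The 12×8 boundary matrix has rank 7 and Smith normal form diag(1,1,1,1,1,1,1).

From H_k ≅ ker(∂_k) / im(∂_{k+1}) we obtain:

  H_0: rank C_0 − rank ∂_1 = 6 − 5 = 1, and the invariant factors of ∂_1 are all 1, so H_0 = Z.
  H_1: rank ker ∂_1 − rank ∂_2 = (12 − 5) − 7 = 0, and the invariant factors of ∂_2 are all 1, so H_1 = 0.
  H_2: rank ker ∂_2 − rank ∂_3 = (8 − 7) − 0 = 1, and there is no ∂_3, so H_2 = Z.

As a check, the Euler characteristic is 6 − 12 + 8 = 2, which agrees with 1 − 0 + 1 = 2.

H_0 ≅ Z,  H_1 = 0,  H_2 ≅ Z.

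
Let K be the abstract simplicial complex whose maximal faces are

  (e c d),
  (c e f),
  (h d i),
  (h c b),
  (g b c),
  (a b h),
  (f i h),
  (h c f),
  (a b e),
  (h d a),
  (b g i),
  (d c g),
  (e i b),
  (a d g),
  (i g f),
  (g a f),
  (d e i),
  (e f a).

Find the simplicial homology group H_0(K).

We work with the vertex ordering a < b < c < d < e < f < g < h < i. The simplices of K, each written with vertices in increasing order, are:

  0-simplices (9): a, b, c, d, e, f, g, h, i
  1-simplices (27): ab, ad, ae, af, ag, ah, bc, be, bg, bh, bi, cd, ce, cf, cg, ch, de, dg, dh, di, ef, ei, fg, fh, fi, gi, hi
  2-simplices (18): abe, abh, adg, adh, aef, afg, bcg, bch, bei, bgi, cde, cdg, cef, cfh, dei, dhi, fgi, fhi

Hence C_0 ≅ Z^9, C_1 ≅ Z^27, C_2 ≅ Z^18.

∂_1: C_1 → C_0 is given by ∂[p,q] = [q] − [p].
As a 9×27 matrix over Z this has rank 8, with invariant factors (1,1,1,1,1,1,1,1).

∂_2: C_2 → C_1 sends each 2-simplex [p,q,r] to [q,r] − [p,r] + [p,q]. For instance
  ∂bgi = gi − bi + bg,
  ∂cdg = dg − cg + cd.
The 27×18 boundary matrix has rank 17 and Smith normal form diag(1,1,1,1,1,1,1,1,1,1,1,1,1,1,1,1,1).

Now H_k = ker ∂_k / im ∂_{k+1}, so:

  H_0: rank C_0 − rank ∂_1 = 9 − 8 = 1, and the invariant factors of ∂_1 are all 1, so H_0 ≅ Z.

(K is a triangulation of the torus T^2.)

H_0 = Z.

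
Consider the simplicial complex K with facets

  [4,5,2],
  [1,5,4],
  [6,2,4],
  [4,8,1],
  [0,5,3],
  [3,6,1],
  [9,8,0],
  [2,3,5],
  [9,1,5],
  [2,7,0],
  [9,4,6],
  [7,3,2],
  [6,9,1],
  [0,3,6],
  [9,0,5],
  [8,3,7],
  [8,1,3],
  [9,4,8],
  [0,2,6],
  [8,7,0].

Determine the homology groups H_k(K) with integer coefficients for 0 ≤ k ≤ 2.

H_0 = Z,  H_1 = Z ⊕ Z/2,  H_2 = 0.

K has 10 vertices, 30 edges, 20 triangles.
rank ∂_0 = 0, rank ∂_1 = 9 ⇒ b_0 = 10 − 0 − 9 = 1; all invariant factors of ∂_1 are 1 so no torsion. So H_0 = Z.
rank ∂_1 = 9, rank ∂_2 = 20 ⇒ b_1 = 30 − 9 − 20 = 1; ∂_2 has invariant factor(s) [2] giving torsion. So H_1 = Z ⊕ Z/2.
rank ∂_2 = 20, rank ∂_3 = 0 ⇒ b_2 = 20 − 20 − 0 = 0. So H_2 = 0.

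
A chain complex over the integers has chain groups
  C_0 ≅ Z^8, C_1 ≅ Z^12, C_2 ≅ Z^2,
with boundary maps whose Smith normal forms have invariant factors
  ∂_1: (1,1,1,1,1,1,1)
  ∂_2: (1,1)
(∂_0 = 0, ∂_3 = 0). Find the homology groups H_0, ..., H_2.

H_0 ≅ Z,  H_1 ≅ Z^3,  H_2 = 0.

H_0: b_0 = 8 − 0 − 7 = 1; torsion from ∂_1 factors > 1: none. So H_0 ≅ Z.
H_1: b_1 = 12 − 7 − 2 = 3; torsion from ∂_2 factors > 1: none. So H_1 ≅ Z^3.
H_2: b_2 = 2 − 2 − 0 = 0; torsion from ∂_3 factors > 1: none. So H_2 ≅ 0.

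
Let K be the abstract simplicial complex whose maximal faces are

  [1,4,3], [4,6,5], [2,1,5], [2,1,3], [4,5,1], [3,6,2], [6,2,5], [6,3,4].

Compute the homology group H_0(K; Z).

Take the total order 1 < 2 < 3 < 4 < 5 < 6 on the vertex set. Then K (dimension 2) consists of the simplices:

  0-simplices (6): [1], [2], [3], [4], [5], [6]
  1-simplices (12): [1,2], [1,3], [1,4], [1,5], [2,3], [2,5], [2,6], [3,4], [3,6], [4,5], [4,6], [5,6]
  2-simplices (8): [1,2,3], [1,2,5], [1,3,4], [1,4,5], [2,3,6], [2,5,6], [3,4,6], [4,5,6]

giving chain groups C_0 ≅ Z^6, C_1 ≅ Z^12, C_2 ≅ Z^8.

The boundary map ∂_1: C_1 → C_0 maps an edge to its endpoints' difference, ∂[p,q] = q − p. For instance
  ∂[1,3] = [3] − [1].
The 6×12 boundary matrix has rank 5 and Smith normal form diag(1,1,1,1,1).

Boundary ∂_2: C_2 → C_1 acts by ∂[p,q,r] = [q,r] − [p,r] + [p,q]. For instance
  ∂[1,4,5] = [4,5] − [1,5] + [1,4],
  ∂[1,2,3] = [2,3] − [1,3] + [1,2].
The 12×8 boundary matrix has rank 7 and Smith normal form diag(1,1,1,1,1,1,1).

Reading off H_k = ker ∂_k / im ∂_{k+1}:

  H_0: rank C_0 − rank ∂_1 = 6 − 5 = 1, and the invariant factors of ∂_1 are all 1, so H_0 = Z.

H_0 ≅ Z.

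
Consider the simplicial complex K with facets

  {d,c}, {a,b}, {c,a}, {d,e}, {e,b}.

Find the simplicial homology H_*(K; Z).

Take the total order a < b < c < d < e on the vertex set. Then K (dimension 1) consists of the simplices:

  0-simplices (5): a, b, c, d, e
  1-simplices (5): ab, ac, be, cd, de

Hence C_0 ≅ Z^5, C_1 ≅ Z^5.

∂_1: C_1 → C_0 sends each edge [p,q] (with p < q) to q − p. For instance
  ∂ab = b − a.
As a 5×5 matrix over Z this has rank 4, with invariant factors (1,1,1,1).

Now H_k = ker ∂_k / im ∂_{k+1}, so:

  H_0: rank C_0 − rank ∂_1 = 5 − 4 = 1, and the invariant factors of ∂_1 are all 1, so H_0 = Z.
  H_1: rank ker ∂_1 − rank ∂_2 = (5 − 4) − 0 = 1, and there is no ∂_2, so H_1 = Z.

H_0 = Z,  H_1 = Z.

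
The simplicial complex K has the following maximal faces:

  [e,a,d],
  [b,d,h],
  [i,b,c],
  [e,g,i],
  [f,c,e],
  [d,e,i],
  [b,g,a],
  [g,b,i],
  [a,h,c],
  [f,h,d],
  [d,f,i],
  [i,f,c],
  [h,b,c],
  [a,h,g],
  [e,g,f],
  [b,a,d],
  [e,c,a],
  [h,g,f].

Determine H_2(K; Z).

We work with the vertex ordering a < b < c < d < e < f < g < h < i. The simplices of K, each written with vertices in increasing order, are:

  0-simplices (9): a, b, c, d, e, f, g, h, i
  1-simplices (27): ab, ac, ad, ae, ag, ah, bc, bd, bg, bh, bi, ce, cf, ch, ci, de, df, dh, di, ef, eg, ei, fg, fh, fi, gh, gi
  2-simplices (18): abd, abg, ace, ach, ade, agh, bch, bci, bdh, bgi, cef, cfi, dei, dfh, dfi, efg, egi, fgh

Hence C_0 ≅ Z^9, C_1 ≅ Z^27, C_2 ≅ Z^18.

∂_1: C_1 → C_0 maps an edge to its endpoints' difference, ∂[p,q] = q − p.
As a 9×27 matrix over Z this has rank 8, with invariant factors (1,1,1,1,1,1,1,1).

The boundary map ∂_2: C_2 → C_1 sends each 2-simplex [p,q,r] to [q,r] − [p,r] + [p,q]. For instance
  ∂cef = ef − cf + ce,
  ∂dfh = fh − dh + df.
As a 27×18 matrix over Z this has rank 18, with invariant factors (1,1,1,1,1,1,1,1,1,1,1,1,1,1,1,1,1,2).

From H_k ≅ ker(∂_k) / im(∂_{k+1}) we obtain:

  H_2: rank ker ∂_2 − rank ∂_3 = (18 − 18) − 0 = 0, and there is no ∂_3, so H_2 = 0.

H_2 = 0.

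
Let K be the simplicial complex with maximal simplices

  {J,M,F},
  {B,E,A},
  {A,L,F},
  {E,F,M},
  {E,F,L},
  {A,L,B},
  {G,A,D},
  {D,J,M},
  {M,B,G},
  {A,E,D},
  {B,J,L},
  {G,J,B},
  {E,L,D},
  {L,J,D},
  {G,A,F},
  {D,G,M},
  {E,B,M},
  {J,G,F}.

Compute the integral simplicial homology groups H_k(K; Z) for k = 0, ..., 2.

Fix the vertex order A < B < D < E < F < G < J < L < M and write every simplex with vertices in increasing order. Then dim K = 2 and the simplices of K are:

  0-simplices (9): A, B, D, E, F, G, J, L, M
  1-simplices (27): AB, AD, AE, AF, AG, AL, BE, BG, BJ, BL, BM, DE, DG, DJ, DL, DM, EF, EL, EM, FG, FJ, FL, FM, GJ, GM, JL, JM
  2-simplices (18): ABE, ABL, ADE, ADG, AFG, AFL, BEM, BGJ, BGM, BJL, DEL, DGM, DJL, DJM, EFL, EFM, FGJ, FJM

so the chain groups are C_0 ≅ Z^9, C_1 ≅ Z^27, C_2 ≅ Z^18.

The boundary map ∂_1: C_1 → C_0 sends each edge [p,q] (with p < q) to q − p.
The resulting 9×27 matrix has rank 8, and its Smith normal form has invariant factors (1,1,1,1,1,1,1,1).

∂_2: C_2 → C_1 sends each 2-simplex [p,q,r] to [q,r] − [p,r] + [p,q]. For instance
  ∂ABE = BE − AE + AB,
  ∂FJM = JM − FM + FJ.
As a 27×18 matrix over Z this has rank 18, with invariant factors (1,1,1,1,1,1,1,1,1,1,1,1,1,1,1,1,1,2).

Now H_k = ker ∂_k / im ∂_{k+1}, so:

  H_0: rank C_0 − rank ∂_1 = 9 − 8 = 1, and the invariant factors of ∂_1 are all 1, so H_0 ≅ Z.
  H_1: rank ker ∂_1 − rank ∂_2 = (27 − 8) − 18 = 1, and ∂_2 has invariant factor 2 > 1, so H_1 ≅ Z ⊕ Z/2.
  H_2: rank ker ∂_2 − rank ∂_3 = (18 − 18) − 0 = 0, and there is no ∂_3, so H_2 ≅ 0.

(K is a triangulation of the Klein bottle.)

H_0 ≅ Z,  H_1 ≅ Z ⊕ Z/2,  H_2 = 0.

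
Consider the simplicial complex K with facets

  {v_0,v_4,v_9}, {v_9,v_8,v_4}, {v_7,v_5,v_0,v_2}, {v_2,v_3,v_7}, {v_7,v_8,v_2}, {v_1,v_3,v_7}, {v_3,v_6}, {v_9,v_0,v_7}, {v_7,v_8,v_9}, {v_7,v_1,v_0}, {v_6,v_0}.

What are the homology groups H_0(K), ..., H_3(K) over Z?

H_0 ≅ Z,  H_1 ≅ Z,  H_2 = 0,  H_3 = 0.

K has 10 vertices, 21 edges, 12 triangles, 1 3-simplex.
rank ∂_0 = 0, rank ∂_1 = 9 ⇒ b_0 = 10 − 0 − 9 = 1; all invariant factors of ∂_1 are 1 so no torsion. So H_0 ≅ Z.
rank ∂_1 = 9, rank ∂_2 = 11 ⇒ b_1 = 21 − 9 − 11 = 1; all invariant factors of ∂_2 are 1 so no torsion. So H_1 ≅ Z.
rank ∂_2 = 11, rank ∂_3 = 1 ⇒ b_2 = 12 − 11 − 1 = 0; all invariant factors of ∂_3 are 1 so no torsion. So H_2 ≅ 0.
rank ∂_3 = 1, rank ∂_4 = 0 ⇒ b_3 = 1 − 1 − 0 = 0. So H_3 ≅ 0.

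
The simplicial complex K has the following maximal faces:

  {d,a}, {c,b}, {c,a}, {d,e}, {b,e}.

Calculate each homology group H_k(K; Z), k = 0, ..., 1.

Take the total order a < b < c < d < e on the vertex set. Then K (dimension 1) consists of the simplices:

  0-simplices (5): a, b, c, d, e
  1-simplices (5): ac, ad, bc, be, de

Hence C_0 ≅ Z^5, C_1 ≅ Z^5.

The boundary map ∂_1: C_1 → C_0 sends each edge [p,q] (with p < q) to q − p. For instance
  ∂ac = c − a.
As a 5×5 matrix over Z this has rank 4, with invariant factors (1,1,1,1).

Now H_k = ker ∂_k / im ∂_{k+1}, so:

  H_0: rank C_0 − rank ∂_1 = 5 − 4 = 1, and the invariant factors of ∂_1 are all 1, so H_0 = Z.
  H_1: rank ker ∂_1 − rank ∂_2 = (5 − 4) − 0 = 1, and there is no ∂_2, so H_1 = Z.

H_0 ≅ Z,  H_1 ≅ Z.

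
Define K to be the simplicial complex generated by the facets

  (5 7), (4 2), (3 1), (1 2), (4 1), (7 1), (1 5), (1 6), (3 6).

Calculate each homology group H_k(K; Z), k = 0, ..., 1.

Order the vertices as 1 < 2 < 3 < 4 < 5 < 6 < 7. Listing each simplex with vertices in this order, K has dimension 1 with simplices:

  0-simplices (7): [1], [2], [3], [4], [5], [6], [7]
  1-simplices (9): [1,2], [1,3], [1,4], [1,5], [1,6], [1,7], [2,4], [3,6], [5,7]

giving chain groups C_0 ≅ Z^7, C_1 ≅ Z^9.

Boundary ∂_1: C_1 → C_0 sends each edge [p,q] (with p < q) to q − p.
The 7×9 boundary matrix has rank 6 and Smith normal form diag(1,1,1,1,1,1).

Computing H_k = (kernel of ∂_k) / (image of ∂_{k+1}):

  H_0: rank C_0 − rank ∂_1 = 7 − 6 = 1, and the invariant factors of ∂_1 are all 1, so H_0 ≅ Z.
  H_1: rank ker ∂_1 − rank ∂_2 = (9 − 6) − 0 = 3, and there is no ∂_2, so H_1 ≅ Z^3.

H_0 = Z,  H_1 = Z^3.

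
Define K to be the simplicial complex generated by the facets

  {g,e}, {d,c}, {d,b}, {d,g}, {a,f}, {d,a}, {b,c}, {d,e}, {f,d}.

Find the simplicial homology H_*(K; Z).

H_0 = Z,  H_1 = Z^3.

We work with the vertex ordering a < b < c < d < e < f < g. The simplices of K, each written with vertices in increasing order, are:

  0-simplices (7): a, b, c, d, e, f, g
  1-simplices (9): ad, af, bc, bd, cd, de, df, dg, eg

Hence C_0 ≅ Z^7, C_1 ≅ Z^9.

The boundary map ∂_1: C_1 → C_0 sends each edge [p,q] (with p < q) to q − p. For instance
  ∂bd = d − b.
As a 7×9 matrix over Z this has rank 6, with invariant factors (1,1,1,1,1,1).

Reading off H_k = ker ∂_k / im ∂_{k+1}:

  H_0: rank C_0 − rank ∂_1 = 7 − 6 = 1, and the invariant factors of ∂_1 are all 1, so H_0 = Z.
  H_1: rank ker ∂_1 − rank ∂_2 = (9 − 6) − 0 = 3, and there is no ∂_2, so H_1 = Z^3.

As a check, the Euler characteristic is 7 − 9 = -2, which agrees with 1 − 3 = -2.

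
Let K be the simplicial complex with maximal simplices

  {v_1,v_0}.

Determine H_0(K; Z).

Take the total order v_0 < v_1 on the vertex set. Then K (dimension 1) consists of the simplices:

  0-simplices (2): [v_0], [v_1]
  1-simplices (1): [v_0,v_1]

Hence C_0 ≅ Z^2, C_1 ≅ Z^1.

∂_1: C_1 → C_0 is given by ∂[p,q] = [q] − [p].
The resulting 2×1 matrix has rank 1, and its Smith normal form has invariant factors (1).

From H_k ≅ ker(∂_k) / im(∂_{k+1}) we obtain:

  H_0: rank C_0 − rank ∂_1 = 2 − 1 = 1, and the invariant factors of ∂_1 are all 1, so H_0 ≅ Z.

H_0 = Z.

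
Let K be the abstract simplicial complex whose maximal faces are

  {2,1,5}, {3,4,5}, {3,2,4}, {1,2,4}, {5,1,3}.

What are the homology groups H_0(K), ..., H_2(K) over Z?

H_0 = Z,  H_1 = Z,  H_2 = 0.

Order the vertices as 1 < 2 < 3 < 4 < 5. Listing each simplex with vertices in this order, K has dimension 2 with simplices:

  0-simplices (5): [1], [2], [3], [4], [5]
  1-simplices (10): [1,2], [1,3], [1,4], [1,5], [2,3], [2,4], [2,5], [3,4], [3,5], [4,5]
  2-simplices (5): [1,2,4], [1,2,5], [1,3,5], [2,3,4], [3,4,5]

Hence C_0 ≅ Z^5, C_1 ≅ Z^10, C_2 ≅ Z^5.

Boundary ∂_1: C_1 → C_0 is given by ∂[p,q] = [q] − [p]. For instance
  ∂[2,3] = [3] − [2].
The resulting 5×10 matrix has rank 4, and its Smith normal form has invariant factors (1,1,1,1).

Boundary ∂_2: C_2 → C_1 acts by ∂[p,q,r] = [q,r] − [p,r] + [p,q]. For instance
  ∂[1,2,4] = [2,4] − [1,4] + [1,2],
  ∂[1,3,5] = [3,5] − [1,5] + [1,3].
The resulting 10×5 matrix has rank 5, and its Smith normal form has invariant factors (1,1,1,1,1).

Computing H_k = (kernel of ∂_k) / (image of ∂_{k+1}):

  H_0: rank C_0 − rank ∂_1 = 5 − 4 = 1, and the invariant factors of ∂_1 are all 1, so H_0 ≅ Z.
  H_1: rank ker ∂_1 − rank ∂_2 = (10 − 4) − 5 = 1, and the invariant factors of ∂_2 are all 1, so H_1 ≅ Z.
  H_2: rank ker ∂_2 − rank ∂_3 = (5 − 5) − 0 = 0, and there is no ∂_3, so H_2 ≅ 0.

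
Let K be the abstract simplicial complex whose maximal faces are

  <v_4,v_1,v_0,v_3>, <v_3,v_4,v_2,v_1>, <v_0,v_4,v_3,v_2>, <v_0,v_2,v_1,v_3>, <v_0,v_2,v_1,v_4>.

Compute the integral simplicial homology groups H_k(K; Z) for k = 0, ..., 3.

H_0 ≅ Z,  H_1 = 0,  H_2 = 0,  H_3 ≅ Z.

Take the total order v_0 < v_1 < v_2 < v_3 < v_4 on the vertex set. Then K (dimension 3) consists of the simplices:

  0-simplices (5): [v_0], [v_1], [v_2], [v_3], [v_4]
  1-simplices (10): [v_0,v_1], [v_0,v_2], [v_0,v_3], [v_0,v_4], [v_1,v_2], [v_1,v_3], [v_1,v_4], [v_2,v_3], [v_2,v_4], [v_3,v_4]
  2-simplices (10): [v_0,v_1,v_2], [v_0,v_1,v_3], [v_0,v_1,v_4], [v_0,v_2,v_3], [v_0,v_2,v_4], [v_0,v_3,v_4], [v_1,v_2,v_3], [v_1,v_2,v_4], [v_1,v_3,v_4], [v_2,v_3,v_4]
  3-simplices (5): [v_0,v_1,v_2,v_3], [v_0,v_1,v_2,v_4], [v_0,v_1,v_3,v_4], [v_0,v_2,v_3,v_4], [v_1,v_2,v_3,v_4]

Hence C_0 ≅ Z^5, C_1 ≅ Z^10, C_2 ≅ Z^10, C_3 ≅ Z^5.

The boundary map ∂_1: C_1 → C_0 sends each edge [p,q] (with p < q) to q − p. For instance
  ∂[v_0,v_1] = [v_1] − [v_0].
This gives a 5×10 integer matrix of rank 4; reducing to Smith normal form yields diagonal entries (1,1,1,1).

∂_2: C_2 → C_1 acts by ∂[p,q,r] = [q,r] − [p,r] + [p,q]. For instance
  ∂[v_1,v_2,v_4] = [v_2,v_4] − [v_1,v_4] + [v_1,v_2],
  ∂[v_1,v_3,v_4] = [v_3,v_4] − [v_1,v_4] + [v_1,v_3].
The 10×10 boundary matrix has rank 6 and Smith normal form diag(1,1,1,1,1,1).

Boundary ∂_3: C_3 → C_2 sends each 3-simplex σ to the alternating sum Σ_i (−1)^i (σ with its i-th vertex removed). For instance
  ∂[v_0,v_2,v_3,v_4] = [v_2,v_3,v_4] − [v_0,v_3,v_4] + [v_0,v_2,v_4] − [v_0,v_2,v_3],
  ∂[v_0,v_1,v_2,v_3] = [v_1,v_2,v_3] − [v_0,v_2,v_3] + [v_0,v_1,v_3] − [v_0,v_1,v_2].
As a 10×5 matrix over Z this has rank 4, with invariant factors (1,1,1,1).

Now H_k = ker ∂_k / im ∂_{k+1}, so:

  H_0: rank C_0 − rank ∂_1 = 5 − 4 = 1, and the invariant factors of ∂_1 are all 1, so H_0 ≅ Z.
  H_1: rank ker ∂_1 − rank ∂_2 = (10 − 4) − 6 = 0, and the invariant factors of ∂_2 are all 1, so H_1 ≅ 0.
  H_2: rank ker ∂_2 − rank ∂_3 = (10 − 6) − 4 = 0, and the invariant factors of ∂_3 are all 1, so H_2 ≅ 0.
  H_3: rank ker ∂_3 − rank ∂_4 = (5 − 4) − 0 = 1, and there is no ∂_4, so H_3 ≅ Z.

As a check, the Euler characteristic is 5 − 10 + 10 − 5 = 0, which agrees with 1 − 0 + 0 − 1 = 0.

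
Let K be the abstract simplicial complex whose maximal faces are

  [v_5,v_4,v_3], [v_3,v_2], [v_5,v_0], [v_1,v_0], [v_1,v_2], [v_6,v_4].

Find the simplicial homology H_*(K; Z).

H_0 = Z,  H_1 = Z,  H_2 = 0.

Order the vertices as v_0 < v_1 < v_2 < v_3 < v_4 < v_5 < v_6. Listing each simplex with vertices in this order, K has dimension 2 with simplices:

  0-simplices (7): [v_0], [v_1], [v_2], [v_3], [v_4], [v_5], [v_6]
  1-simplices (8): [v_0,v_1], [v_0,v_5], [v_1,v_2], [v_2,v_3], [v_3,v_4], [v_3,v_5], [v_4,v_5], [v_4,v_6]
  2-simplices (1): [v_3,v_4,v_5]

Hence C_0 ≅ Z^7, C_1 ≅ Z^8, C_2 ≅ Z^1.

The boundary map ∂_1: C_1 → C_0 is given by ∂[p,q] = [q] − [p].
The resulting 7×8 matrix has rank 6, and its Smith normal form has invariant factors (1,1,1,1,1,1).

∂_2: C_2 → C_1 sends each 2-simplex [p,q,r] to [q,r] − [p,r] + [p,q]. For instance
  ∂[v_3,v_4,v_5] = [v_4,v_5] − [v_3,v_5] + [v_3,v_4].
The 8×1 boundary matrix has rank 1 and Smith normal form diag(1).

Computing H_k = (kernel of ∂_k) / (image of ∂_{k+1}):

  H_0: rank C_0 − rank ∂_1 = 7 − 6 = 1, and the invariant factors of ∂_1 are all 1, so H_0 ≅ Z.
  H_1: rank ker ∂_1 − rank ∂_2 = (8 − 6) − 1 = 1, and the invariant factors of ∂_2 are all 1, so H_1 ≅ Z.
  H_2: rank ker ∂_2 − rank ∂_3 = (1 − 1) − 0 = 0, and there is no ∂_3, so H_2 ≅ 0.

As a check, the Euler characteristic is 7 − 8 + 1 = 0, which agrees with 1 − 1 + 0 = 0.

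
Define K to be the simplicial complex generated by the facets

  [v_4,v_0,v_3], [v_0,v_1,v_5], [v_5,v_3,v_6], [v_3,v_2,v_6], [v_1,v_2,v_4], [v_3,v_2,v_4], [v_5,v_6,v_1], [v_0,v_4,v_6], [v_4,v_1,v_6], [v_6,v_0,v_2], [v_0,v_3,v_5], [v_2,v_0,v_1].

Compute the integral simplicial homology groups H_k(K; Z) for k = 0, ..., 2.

We work with the vertex ordering v_0 < v_1 < v_2 < v_3 < v_4 < v_5 < v_6. The simplices of K, each written with vertices in increasing order, are:

  0-simplices (7): [v_0], [v_1], [v_2], [v_3], [v_4], [v_5], [v_6]
  1-simplices (18): (18 of them)
  2-simplices (12): (12 of them)

so the chain groups are C_0 ≅ Z^7, C_1 ≅ Z^18, C_2 ≅ Z^12.

Boundary ∂_1: C_1 → C_0 sends each edge [p,q] (with p < q) to q − p. For instance
  ∂[v_1,v_2] = [v_2] − [v_1].
The 7×18 boundary matrix has rank 6 and Smith normal form diag(1,1,1,1,1,1).

The boundary map ∂_2: C_2 → C_1 acts by ∂[p,q,r] = [q,r] − [p,r] + [p,q]. For instance
  ∂[v_2,v_3,v_4] = [v_3,v_4] − [v_2,v_4] + [v_2,v_3],
  ∂[v_0,v_1,v_2] = [v_1,v_2] − [v_0,v_2] + [v_0,v_1].
This gives a 18×12 integer matrix of rank 12; reducing to Smith normal form yields diagonal entries (1,1,1,1,1,1,1,1,1,1,1,2).

From H_k ≅ ker(∂_k) / im(∂_{k+1}) we obtain:

  H_0: rank C_0 − rank ∂_1 = 7 − 6 = 1, and the invariant factors of ∂_1 are all 1, so H_0 = Z.
  H_1: rank ker ∂_1 − rank ∂_2 = (18 − 6) − 12 = 0, and ∂_2 has invariant factor 2 > 1, so H_1 = Z/2.
  H_2: rank ker ∂_2 − rank ∂_3 = (12 − 12) − 0 = 0, and there is no ∂_3, so H_2 = 0.

As a check, the Euler characteristic is 7 − 18 + 12 = 1, which agrees with 1 − 0 + 0 = 1.

H_0 ≅ Z,  H_1 ≅ Z/2,  H_2 = 0.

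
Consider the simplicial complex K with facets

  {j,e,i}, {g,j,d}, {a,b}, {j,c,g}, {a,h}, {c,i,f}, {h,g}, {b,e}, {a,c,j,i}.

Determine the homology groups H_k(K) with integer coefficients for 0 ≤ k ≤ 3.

H_0 ≅ Z,  H_1 ≅ Z^2,  H_2 = 0,  H_3 = 0.

Order the vertices as a < b < c < d < e < f < g < h < i < j. Listing each simplex with vertices in this order, K has dimension 3 with simplices:

  0-simplices (10): a, b, c, d, e, f, g, h, i, j
  1-simplices (18): ab, ac, ah, ai, aj, be, cf, cg, ci, cj, dg, dj, ei, ej, fi, gh, gj, ij
  2-simplices (8): aci, acj, aij, cfi, cgj, cij, dgj, eij
  3-simplices (1): acij

giving chain groups C_0 ≅ Z^10, C_1 ≅ Z^18, C_2 ≅ Z^8, C_3 ≅ Z^1.

The boundary map ∂_1: C_1 → C_0 sends each edge [p,q] (with p < q) to q − p.
The 10×18 boundary matrix has rank 9 and Smith normal form diag(1,1,1,1,1,1,1,1,1).

∂_2: C_2 → C_1 sends each 2-simplex [p,q,r] to [q,r] − [p,r] + [p,q]. For instance
  ∂aci = ci − ai + ac,
  ∂eij = ij − ej + ei.
This gives a 18×8 integer matrix of rank 7; reducing to Smith normal form yields diagonal entries (1,1,1,1,1,1,1).

The boundary map ∂_3: C_3 → C_2 sends each 3-simplex σ to the alternating sum Σ_i (−1)^i (σ with its i-th vertex removed). For instance
  ∂acij = cij − aij + acj − aci.
The resulting 8×1 matrix has rank 1, and its Smith normal form has invariant factors (1).

Reading off H_k = ker ∂_k / im ∂_{k+1}:

  H_0: rank C_0 − rank ∂_1 = 10 − 9 = 1, and the invariant factors of ∂_1 are all 1, so H_0 ≅ Z.
  H_1: rank ker ∂_1 − rank ∂_2 = (18 − 9) − 7 = 2, and the invariant factors of ∂_2 are all 1, so H_1 ≅ Z^2.
  H_2: rank ker ∂_2 − rank ∂_3 = (8 − 7) − 1 = 0, and the invariant factors of ∂_3 are all 1, so H_2 ≅ 0.
  H_3: rank ker ∂_3 − rank ∂_4 = (1 − 1) − 0 = 0, and there is no ∂_4, so H_3 ≅ 0.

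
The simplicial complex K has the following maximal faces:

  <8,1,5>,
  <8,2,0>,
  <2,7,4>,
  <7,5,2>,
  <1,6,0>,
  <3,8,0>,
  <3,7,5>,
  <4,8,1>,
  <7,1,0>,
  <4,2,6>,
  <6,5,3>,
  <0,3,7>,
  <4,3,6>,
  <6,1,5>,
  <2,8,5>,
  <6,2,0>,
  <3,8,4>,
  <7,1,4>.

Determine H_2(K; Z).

Fix the vertex order 0 < 1 < 2 < 3 < 4 < 5 < 6 < 7 < 8 and write every simplex with vertices in increasing order. Then dim K = 2 and the simplices of K are:

  0-simplices (9): [0], [1], [2], [3], [4], [5], [6], [7], [8]
  1-simplices (27): (27 of them)
  2-simplices (18): [0,1,6], [0,1,7], [0,2,6], [0,2,8], [0,3,7], [0,3,8], [1,4,7], [1,4,8], [1,5,6], [1,5,8], [2,4,6], [2,4,7], [2,5,7], [2,5,8], [3,4,6], [3,4,8], [3,5,6], [3,5,7]

so the chain groups are C_0 ≅ Z^9, C_1 ≅ Z^27, C_2 ≅ Z^18.

∂_1: C_1 → C_0 is given by ∂[p,q] = [q] − [p]. For instance
  ∂[3,8] = [8] − [3].
This gives a 9×27 integer matrix of rank 8; reducing to Smith normal form yields diagonal entries (1,1,1,1,1,1,1,1).

∂_2: C_2 → C_1 maps a triangle to the signed sum of its edges. For instance
  ∂[1,4,7] = [4,7] − [1,7] + [1,4],
  ∂[1,4,8] = [4,8] − [1,8] + [1,4].
The resulting 27×18 matrix has rank 17, and its Smith normal form has invariant factors (1,1,1,1,1,1,1,1,1,1,1,1,1,1,1,1,1).

From H_k ≅ ker(∂_k) / im(∂_{k+1}) we obtain:

  H_2: rank ker ∂_2 − rank ∂_3 = (18 − 17) − 0 = 1, and there is no ∂_3, so H_2 ≅ Z.

H_2 = Z.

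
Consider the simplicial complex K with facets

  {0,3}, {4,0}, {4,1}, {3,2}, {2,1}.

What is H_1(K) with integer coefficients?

H_1 ≅ Z.

We work with the vertex ordering 0 < 1 < 2 < 3 < 4. The simplices of K, each written with vertices in increasing order, are:

  0-simplices (5): [0], [1], [2], [3], [4]
  1-simplices (5): [0,3], [0,4], [1,2], [1,4], [2,3]

Hence C_0 ≅ Z^5, C_1 ≅ Z^5.

The boundary map ∂_1: C_1 → C_0 is given by ∂[p,q] = [q] − [p].
The resulting 5×5 matrix has rank 4, and its Smith normal form has invariant factors (1,1,1,1).

Now H_k = ker ∂_k / im ∂_{k+1}, so:

  H_1: rank ker ∂_1 − rank ∂_2 = (5 − 4) − 0 = 1, and there is no ∂_2, so H_1 = Z.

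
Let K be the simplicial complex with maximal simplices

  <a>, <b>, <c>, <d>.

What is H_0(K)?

We work with the vertex ordering a < b < c < d. The simplices of K, each written with vertices in increasing order, are:

  0-simplices (4): a, b, c, d

so the chain groups are C_0 ≅ Z^4.

Reading off H_k = ker ∂_k / im ∂_{k+1}:

  H_0: rank C_0 − rank ∂_1 = 4 − 0 = 4, and there is no ∂_1, so H_0 ≅ Z^4.

H_0 = Z^4.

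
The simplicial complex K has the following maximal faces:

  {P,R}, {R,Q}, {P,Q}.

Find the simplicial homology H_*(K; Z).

Order the vertices as P < Q < R. Listing each simplex with vertices in this order, K has dimension 1 with simplices:

  0-simplices (3): P, Q, R
  1-simplices (3): PQ, PR, QR

Hence C_0 ≅ Z^3, C_1 ≅ Z^3.

Boundary ∂_1: C_1 → C_0 is given by ∂[p,q] = [q] − [p].
This gives a 3×3 integer matrix of rank 2; reducing to Smith normal form yields diagonal entries (1,1).

Now H_k = ker ∂_k / im ∂_{k+1}, so:

  H_0: rank C_0 − rank ∂_1 = 3 − 2 = 1, and the invariant factors of ∂_1 are all 1, so H_0 ≅ Z.
  H_1: rank ker ∂_1 − rank ∂_2 = (3 − 2) − 0 = 1, and there is no ∂_2, so H_1 ≅ Z.

H_0 = Z,  H_1 = Z.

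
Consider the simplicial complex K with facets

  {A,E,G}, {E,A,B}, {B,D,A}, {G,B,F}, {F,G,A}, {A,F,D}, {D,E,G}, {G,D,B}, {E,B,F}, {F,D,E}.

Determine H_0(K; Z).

H_0 ≅ Z.

K has 6 vertices, 15 edges, 10 triangles.
rank ∂_0 = 0, rank ∂_1 = 5 ⇒ b_0 = 6 − 0 − 5 = 1; all invariant factors of ∂_1 are 1 so no torsion. So H_0 = Z.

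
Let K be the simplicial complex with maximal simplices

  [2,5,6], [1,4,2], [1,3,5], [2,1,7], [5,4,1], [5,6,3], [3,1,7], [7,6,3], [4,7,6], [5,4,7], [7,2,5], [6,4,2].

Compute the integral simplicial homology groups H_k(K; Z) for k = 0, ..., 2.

H_0 = Z,  H_1 = Z/2,  H_2 = 0.

K has 7 vertices, 18 edges, 12 triangles.
rank ∂_0 = 0, rank ∂_1 = 6 ⇒ b_0 = 7 − 0 − 6 = 1; all invariant factors of ∂_1 are 1 so no torsion. So H_0 ≅ Z.
rank ∂_1 = 6, rank ∂_2 = 12 ⇒ b_1 = 18 − 6 − 12 = 0; ∂_2 has invariant factor(s) [2] giving torsion. So H_1 ≅ Z/2.
rank ∂_2 = 12, rank ∂_3 = 0 ⇒ b_2 = 12 − 12 − 0 = 0. So H_2 ≅ 0.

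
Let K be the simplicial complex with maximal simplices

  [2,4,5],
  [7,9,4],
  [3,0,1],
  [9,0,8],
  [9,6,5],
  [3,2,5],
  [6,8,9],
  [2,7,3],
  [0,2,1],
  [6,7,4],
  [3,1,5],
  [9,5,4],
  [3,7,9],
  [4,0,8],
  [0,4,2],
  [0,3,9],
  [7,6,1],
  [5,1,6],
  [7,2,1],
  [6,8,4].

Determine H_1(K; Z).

H_1 = Z × Z/2.

Take the total order 0 < 1 < 2 < 3 < 4 < 5 < 6 < 7 < 8 < 9 on the vertex set. Then K (dimension 2) consists of the simplices:

  0-simplices (10): [0], [1], [2], [3], [4], [5], [6], [7], [8], [9]
  1-simplices (30): (30 of them)
  2-simplices (20): (20 of them)

Hence C_0 ≅ Z^10, C_1 ≅ Z^30, C_2 ≅ Z^20.

Boundary ∂_1: C_1 → C_0 sends each edge [p,q] (with p < q) to q − p. For instance
  ∂[2,5] = [5] − [2].
As a 10×30 matrix over Z this has rank 9, with invariant factors (1,1,1,1,1,1,1,1,1).

The boundary map ∂_2: C_2 → C_1 acts by ∂[p,q,r] = [q,r] − [p,r] + [p,q]. For instance
  ∂[3,7,9] = [7,9] − [3,9] + [3,7],
  ∂[2,3,5] = [3,5] − [2,5] + [2,3].
As a 30×20 matrix over Z this has rank 20, with invariant factors (1,1,1,1,1,1,1,1,1,1,1,1,1,1,1,1,1,1,1,2).

Reading off H_k = ker ∂_k / im ∂_{k+1}:

  H_1: rank ker ∂_1 − rank ∂_2 = (30 − 9) − 20 = 1, and ∂_2 has invariant factor 2 > 1, so H_1 ≅ Z × Z/2.

(K is a triangulation of the Klein bottle.)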